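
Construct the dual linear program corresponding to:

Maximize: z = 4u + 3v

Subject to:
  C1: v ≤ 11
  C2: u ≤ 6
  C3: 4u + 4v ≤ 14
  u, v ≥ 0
Minimize: z = 11y1 + 6y2 + 14y3

Subject to:
  C1: -y2 - 4y3 ≤ -4
  C2: -y1 - 4y3 ≤ -3
  y1, y2, y3 ≥ 0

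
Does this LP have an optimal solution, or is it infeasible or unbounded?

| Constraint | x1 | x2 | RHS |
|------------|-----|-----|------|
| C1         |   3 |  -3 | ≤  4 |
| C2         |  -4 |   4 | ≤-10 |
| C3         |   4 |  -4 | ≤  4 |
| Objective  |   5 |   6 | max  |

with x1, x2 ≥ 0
C3 requires 4x1 - 4x2 ≤ 4, while C2 (-4x1 + 4x2 ≤ -10) is equivalent to 4x1 - 4x2 ≥ 10. Together they would need 10 ≤ 4x1 - 4x2 ≤ 4, which is impossible since 10 > 4. No point satisfies all constraints.

Infeasible — the constraint set is empty.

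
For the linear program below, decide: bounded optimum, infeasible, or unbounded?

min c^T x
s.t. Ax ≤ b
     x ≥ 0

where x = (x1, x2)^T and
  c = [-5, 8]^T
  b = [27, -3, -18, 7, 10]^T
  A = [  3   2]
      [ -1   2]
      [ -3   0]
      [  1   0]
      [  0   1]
The point (7, 0) satisfies every constraint, so the LP is feasible; the constraints give x1 ≤ 7 and x2 ≤ 10, which with x1, x2 ≥ 0 keep the feasible region inside a bounded box. A feasible, bounded LP attains a finite optimum at a vertex.

Evaluating z = -5x1 + 8x2 at each vertex:
  (6, 0): z = -30
  (7, 0): z = -35
  (7, 2): z = -19
  (6, 1.5): z = -18

The LP has an optimal solution: (7, 0) with z = -35.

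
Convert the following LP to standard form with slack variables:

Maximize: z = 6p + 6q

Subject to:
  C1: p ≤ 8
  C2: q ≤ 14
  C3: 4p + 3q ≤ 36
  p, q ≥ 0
max z = 6p + 6q

s.t.
  p + s1 = 8
  q + s2 = 14
  4p + 3q + s3 = 36
  p, q, s1, s2, s3 ≥ 0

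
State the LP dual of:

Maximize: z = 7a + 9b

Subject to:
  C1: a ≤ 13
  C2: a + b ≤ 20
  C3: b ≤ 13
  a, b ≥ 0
Minimize: z = 13y1 + 20y2 + 13y3

Subject to:
  C1: -y1 - y2 ≤ -7
  C2: -y2 - y3 ≤ -9
  y1, y2, y3 ≥ 0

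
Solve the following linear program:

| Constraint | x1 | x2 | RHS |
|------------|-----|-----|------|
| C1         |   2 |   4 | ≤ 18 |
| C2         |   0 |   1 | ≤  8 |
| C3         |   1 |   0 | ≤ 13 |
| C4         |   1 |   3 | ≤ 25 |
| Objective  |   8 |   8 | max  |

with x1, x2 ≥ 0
x1 = 9, x2 = 0, z = 72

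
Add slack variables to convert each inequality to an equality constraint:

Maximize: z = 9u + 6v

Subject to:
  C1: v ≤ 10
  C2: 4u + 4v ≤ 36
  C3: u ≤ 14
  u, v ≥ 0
max z = 9u + 6v

s.t.
  v + s1 = 10
  4u + 4v + s2 = 36
  u + s3 = 14
  u, v, s1, s2, s3 ≥ 0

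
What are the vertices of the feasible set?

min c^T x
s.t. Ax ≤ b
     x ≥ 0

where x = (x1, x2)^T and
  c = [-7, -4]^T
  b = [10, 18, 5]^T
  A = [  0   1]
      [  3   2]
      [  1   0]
Each vertex is the intersection of two constraint boundaries that also satisfies all remaining constraints:
  x1 = 0 and x2 = 0 → (0, 0)
  x1 = 5 and x2 = 0 → (5, 0)
  3x1 + 2x2 = 18 and x1 = 5 → (5, 1.5)
  3x1 + 2x2 = 18 and x1 = 0 → (0, 9)

Vertices: (0, 0), (5, 0), (5, 1.5), (0, 9)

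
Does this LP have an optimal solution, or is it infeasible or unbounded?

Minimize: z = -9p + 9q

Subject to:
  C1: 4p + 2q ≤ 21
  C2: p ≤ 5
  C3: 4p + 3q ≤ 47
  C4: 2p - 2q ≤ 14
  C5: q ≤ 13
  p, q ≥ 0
The point (5, 0) satisfies every constraint, so the LP is feasible; the constraints give p ≤ 5 and q ≤ 13, which with p, q ≥ 0 keep the feasible region inside a bounded box. A feasible, bounded LP attains a finite optimum at a vertex.

Evaluating z = -9p + 9q at each vertex:
  (0, 0): z = 0
  (5, 0): z = -45
  (5, 0.5): z = -40.5
  (0, 10.5): z = 94.5

Feasible with finite optimum z* = -45 at (5, 0).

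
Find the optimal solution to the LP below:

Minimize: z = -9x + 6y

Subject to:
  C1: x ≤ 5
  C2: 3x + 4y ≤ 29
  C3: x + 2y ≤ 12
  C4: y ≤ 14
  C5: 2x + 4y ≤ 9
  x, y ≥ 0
x = 4.5, y = 0, z = -40.5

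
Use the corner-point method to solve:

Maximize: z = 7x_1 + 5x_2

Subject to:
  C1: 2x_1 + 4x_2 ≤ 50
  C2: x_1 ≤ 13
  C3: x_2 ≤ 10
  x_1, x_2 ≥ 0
x_1 = 13, x_2 = 6, z = 121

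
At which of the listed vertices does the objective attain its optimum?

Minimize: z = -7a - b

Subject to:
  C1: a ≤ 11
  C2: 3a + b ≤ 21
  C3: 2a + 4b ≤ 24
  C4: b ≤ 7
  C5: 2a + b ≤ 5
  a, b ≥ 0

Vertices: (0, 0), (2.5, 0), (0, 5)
(2.5, 0) with z = -17.5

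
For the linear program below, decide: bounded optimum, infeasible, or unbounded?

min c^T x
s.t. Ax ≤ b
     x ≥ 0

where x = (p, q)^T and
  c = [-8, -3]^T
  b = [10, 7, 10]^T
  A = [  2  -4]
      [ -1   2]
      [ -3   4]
Feasible point: (0, 0) satisfies every constraint, so the LP is feasible.
Direction d = (2, 1): for each constraint row a, a·d ≤ 0 —
  (2)(2) + (-4)(1) = 0 ≤ 0
  (-1)(2) + (2)(1) = 0 ≤ 0
  (-3)(2) + (4)(1) = -2 ≤ 0
and d ≥ 0, so (0, 0) + t·d stays feasible for every t ≥ 0. Along this ray z = -8p - 3q changes by -19 per unit t, so z → −∞.

Unbounded — the objective can decrease without bound over the feasible region.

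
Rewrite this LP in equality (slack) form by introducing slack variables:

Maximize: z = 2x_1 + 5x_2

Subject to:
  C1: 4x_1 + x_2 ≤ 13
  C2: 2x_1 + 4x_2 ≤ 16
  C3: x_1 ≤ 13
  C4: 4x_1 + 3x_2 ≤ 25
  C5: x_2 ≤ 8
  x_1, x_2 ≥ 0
max z = 2x_1 + 5x_2

s.t.
  4x_1 + x_2 + s1 = 13
  2x_1 + 4x_2 + s2 = 16
  x_1 + s3 = 13
  4x_1 + 3x_2 + s4 = 25
  x_2 + s5 = 8
  x_1, x_2, s1, s2, s3, s4, s5 ≥ 0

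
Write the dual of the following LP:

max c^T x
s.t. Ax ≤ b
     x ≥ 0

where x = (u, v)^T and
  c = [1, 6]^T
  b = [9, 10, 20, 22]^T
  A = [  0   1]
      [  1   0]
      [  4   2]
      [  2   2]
Minimize: z = 9y1 + 10y2 + 20y3 + 22y4

Subject to:
  C1: -y2 - 4y3 - 2y4 ≤ -1
  C2: -y1 - 2y3 - 2y4 ≤ -6
  y1, y2, y3, y4 ≥ 0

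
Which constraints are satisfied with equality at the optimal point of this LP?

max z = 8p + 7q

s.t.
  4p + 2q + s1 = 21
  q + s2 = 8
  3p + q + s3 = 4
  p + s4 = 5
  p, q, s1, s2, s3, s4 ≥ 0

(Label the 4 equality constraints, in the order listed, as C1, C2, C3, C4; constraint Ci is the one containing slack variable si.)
Optimal: p = 0, q = 4
Slack at optimum:
  C1: slack = 13
  C2: slack = 4
  C3: slack = 0 (binding)
  C4: slack = 5
  p ≥ 0: p = 0 (binding)
  q ≥ 0: q = 4
Binding constraints: C3, p ≥ 0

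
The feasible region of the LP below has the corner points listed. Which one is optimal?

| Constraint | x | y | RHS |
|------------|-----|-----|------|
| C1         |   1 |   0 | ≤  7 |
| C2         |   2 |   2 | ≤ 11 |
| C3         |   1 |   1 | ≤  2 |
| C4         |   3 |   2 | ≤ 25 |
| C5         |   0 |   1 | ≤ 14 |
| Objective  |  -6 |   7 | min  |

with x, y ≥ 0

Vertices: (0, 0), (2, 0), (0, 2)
Evaluating z = -6x + 7y at each vertex:
  (0, 0): z = 0
  (2, 0): z = -12
  (0, 2): z = 14

The smallest value is z = -12, attained at (2, 0).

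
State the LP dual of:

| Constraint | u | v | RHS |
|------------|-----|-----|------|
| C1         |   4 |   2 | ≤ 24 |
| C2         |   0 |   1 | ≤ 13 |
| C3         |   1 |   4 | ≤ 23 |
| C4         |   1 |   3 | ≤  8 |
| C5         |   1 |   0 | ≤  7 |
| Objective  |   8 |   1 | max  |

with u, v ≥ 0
Minimize: z = 24y1 + 13y2 + 23y3 + 8y4 + 7y5

Subject to:
  C1: -4y1 - y3 - y4 - y5 ≤ -8
  C2: -2y1 - y2 - 4y3 - 3y4 ≤ -1
  y1, y2, y3, y4, y5 ≥ 0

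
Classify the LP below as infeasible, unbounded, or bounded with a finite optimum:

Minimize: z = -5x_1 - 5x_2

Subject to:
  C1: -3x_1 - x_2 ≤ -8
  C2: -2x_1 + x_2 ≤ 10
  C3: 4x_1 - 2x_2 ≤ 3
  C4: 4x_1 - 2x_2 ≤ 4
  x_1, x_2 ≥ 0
Feasible point: (2, 3) satisfies every constraint, so the LP is feasible.
Direction d = (1, 2): for each constraint row a, a·d ≤ 0 —
  (-3)(1) + (-1)(2) = -5 ≤ 0
  (-2)(1) + (1)(2) = 0 ≤ 0
  (4)(1) + (-2)(2) = 0 ≤ 0
  (4)(1) + (-2)(2) = 0 ≤ 0
and d ≥ 0, so (2, 3) + t·d stays feasible for every t ≥ 0. Along this ray z = -5x_1 - 5x_2 changes by -15 per unit t, so z → −∞.

The LP is unbounded; z can be made arbitrarily small.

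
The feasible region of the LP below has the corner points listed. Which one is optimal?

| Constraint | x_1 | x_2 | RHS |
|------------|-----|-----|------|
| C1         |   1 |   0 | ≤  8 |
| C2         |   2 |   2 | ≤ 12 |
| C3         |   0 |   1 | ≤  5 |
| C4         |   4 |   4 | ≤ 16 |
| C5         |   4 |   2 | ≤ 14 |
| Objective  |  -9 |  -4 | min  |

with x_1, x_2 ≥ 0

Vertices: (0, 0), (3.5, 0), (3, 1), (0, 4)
(3.5, 0) with z = -31.5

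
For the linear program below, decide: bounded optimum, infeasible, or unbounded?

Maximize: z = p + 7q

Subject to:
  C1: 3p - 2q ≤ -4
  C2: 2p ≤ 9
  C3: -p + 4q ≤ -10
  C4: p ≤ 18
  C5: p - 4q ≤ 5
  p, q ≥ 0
C5 requires p - 4q ≤ 5, while C3 (-p + 4q ≤ -10) is equivalent to p - 4q ≥ 10. Together they would need 10 ≤ p - 4q ≤ 5, which is impossible since 10 > 5. No point satisfies all constraints.

The feasible region is empty; the LP is infeasible.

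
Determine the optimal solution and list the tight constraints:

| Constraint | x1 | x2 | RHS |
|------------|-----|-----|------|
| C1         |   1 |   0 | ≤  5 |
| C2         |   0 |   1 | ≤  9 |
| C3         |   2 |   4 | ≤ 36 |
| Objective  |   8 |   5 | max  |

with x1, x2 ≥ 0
Optimal: x1 = 5, x2 = 6.5
Slack at optimum:
  C1: slack = 0 (binding)
  C2: slack = 2.5
  C3: slack = 0 (binding)
  x1 ≥ 0: x1 = 5
  x2 ≥ 0: x2 = 6.5
Binding constraints: C1, C3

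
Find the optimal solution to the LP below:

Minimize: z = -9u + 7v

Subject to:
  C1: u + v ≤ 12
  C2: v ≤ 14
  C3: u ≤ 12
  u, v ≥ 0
Each vertex is the intersection of two constraint boundaries that also satisfies all remaining constraints:
  u = 0 and v = 0 → (0, 0)
  u + v = 12 and u = 12 → (12, 0)
  u + v = 12 and u = 0 → (0, 12)

Evaluating z = -9u + 7v at each vertex:
  (0, 0): z = 0
  (12, 0): z = -108
  (0, 12): z = 84

The minimum is at (12, 0) with z = -108.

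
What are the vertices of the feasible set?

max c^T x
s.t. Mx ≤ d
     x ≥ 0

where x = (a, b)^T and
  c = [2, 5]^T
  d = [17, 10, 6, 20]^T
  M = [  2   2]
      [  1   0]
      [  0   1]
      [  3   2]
Each vertex is the intersection of two constraint boundaries that also satisfies all remaining constraints:
  a = 0 and b = 0 → (0, 0)
  3a + 2b = 20 and b = 0 → (6.667, 0)
  2a + 2b = 17 and 3a + 2b = 20 → (3, 5.5)
  2a + 2b = 17 and b = 6 → (2.5, 6)
  b = 6 and a = 0 → (0, 6)

Vertices: (0, 0), (6.667, 0), (3, 5.5), (2.5, 6), (0, 6)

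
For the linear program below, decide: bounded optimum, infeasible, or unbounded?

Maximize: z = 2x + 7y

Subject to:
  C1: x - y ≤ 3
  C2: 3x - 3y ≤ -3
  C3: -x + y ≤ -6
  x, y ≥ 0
C1 requires x - y ≤ 3, while C3 (-x + y ≤ -6) is equivalent to x - y ≥ 6. Together they would need 6 ≤ x - y ≤ 3, which is impossible since 6 > 3. No point satisfies all constraints.

Infeasible: no point satisfies all constraints simultaneously.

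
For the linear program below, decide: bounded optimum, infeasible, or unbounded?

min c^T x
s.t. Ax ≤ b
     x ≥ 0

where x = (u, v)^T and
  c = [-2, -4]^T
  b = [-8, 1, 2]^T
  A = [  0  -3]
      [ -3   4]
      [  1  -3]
Feasible point: (4, 3) satisfies every constraint, so the LP is feasible.
Direction d = (4, 3): for each constraint row a, a·d ≤ 0 —
  (0)(4) + (-3)(3) = -9 ≤ 0
  (-3)(4) + (4)(3) = 0 ≤ 0
  (1)(4) + (-3)(3) = -5 ≤ 0
and d ≥ 0, so (4, 3) + t·d stays feasible for every t ≥ 0. Along this ray z = -2u - 4v changes by -20 per unit t, so z → −∞.

Unbounded — the objective can decrease without bound over the feasible region.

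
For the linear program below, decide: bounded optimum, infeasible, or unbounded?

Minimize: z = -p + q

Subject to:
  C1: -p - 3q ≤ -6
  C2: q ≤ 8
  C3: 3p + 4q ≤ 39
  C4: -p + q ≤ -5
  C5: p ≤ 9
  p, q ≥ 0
The point (9, 0) satisfies every constraint, so the LP is feasible; the constraints give p ≤ 9 and q ≤ 8, which with p, q ≥ 0 keep the feasible region inside a bounded box. A feasible, bounded LP attains a finite optimum at a vertex.

Evaluating z = -p + q at each vertex:
  (5.25, 0.25): z = -5
  (6, 0): z = -6
  (9, 0): z = -9
  (9, 3): z = -6
  (8.429, 3.429): z = -5

The LP has an optimal solution: (9, 0) with z = -9.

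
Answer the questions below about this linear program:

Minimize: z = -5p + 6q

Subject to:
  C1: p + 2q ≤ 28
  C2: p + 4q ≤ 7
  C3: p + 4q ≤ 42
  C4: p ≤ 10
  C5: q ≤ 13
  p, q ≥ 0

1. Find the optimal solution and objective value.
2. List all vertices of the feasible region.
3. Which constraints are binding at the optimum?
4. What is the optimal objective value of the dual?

1. p = 7, q = 0, z = -35
2. (0, 0), (7, 0), (0, 1.75)
3. C2, q ≥ 0
4. -35 (by strong duality, equal to the primal optimum)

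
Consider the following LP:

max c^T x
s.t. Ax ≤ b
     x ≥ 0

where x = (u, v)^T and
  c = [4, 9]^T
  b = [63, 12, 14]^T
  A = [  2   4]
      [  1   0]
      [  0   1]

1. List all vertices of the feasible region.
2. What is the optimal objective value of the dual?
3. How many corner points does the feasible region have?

1. (0, 0), (12, 0), (12, 9.75), (3.5, 14), (0, 14)
2. 140 (by strong duality, equal to the primal optimum)
3. 5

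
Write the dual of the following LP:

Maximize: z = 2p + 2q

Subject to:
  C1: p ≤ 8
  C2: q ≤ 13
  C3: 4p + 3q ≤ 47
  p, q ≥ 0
Minimize: z = 8y1 + 13y2 + 47y3

Subject to:
  C1: -y1 - 4y3 ≤ -2
  C2: -y2 - 3y3 ≤ -2
  y1, y2, y3 ≥ 0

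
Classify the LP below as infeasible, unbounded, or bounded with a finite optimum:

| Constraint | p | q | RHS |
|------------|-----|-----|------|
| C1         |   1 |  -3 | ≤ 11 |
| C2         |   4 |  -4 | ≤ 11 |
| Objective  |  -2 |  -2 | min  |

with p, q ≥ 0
Feasible point: (0, 0) satisfies every constraint, so the LP is feasible.
Direction d = (0, 1): for each constraint row a, a·d ≤ 0 —
  (1)(0) + (-3)(1) = -3 ≤ 0
  (4)(0) + (-4)(1) = -4 ≤ 0
and d ≥ 0, so (0, 0) + t·d stays feasible for every t ≥ 0. Along this ray z = -2p - 2q changes by -2 per unit t, so z → −∞.

The LP is unbounded; z can be made arbitrarily small.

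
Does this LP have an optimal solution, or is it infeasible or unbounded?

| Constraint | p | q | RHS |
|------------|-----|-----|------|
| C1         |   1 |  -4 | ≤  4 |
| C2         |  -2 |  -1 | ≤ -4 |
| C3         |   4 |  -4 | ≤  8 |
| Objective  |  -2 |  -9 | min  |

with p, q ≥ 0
Feasible point: (2, 0) satisfies every constraint, so the LP is feasible.
Direction d = (0, 1): for each constraint row a, a·d ≤ 0 —
  (1)(0) + (-4)(1) = -4 ≤ 0
  (-2)(0) + (-1)(1) = -1 ≤ 0
  (4)(0) + (-4)(1) = -4 ≤ 0
and d ≥ 0, so (2, 0) + t·d stays feasible for every t ≥ 0. Along this ray z = -2p - 9q changes by -9 per unit t, so z → −∞.

Unbounded — the objective can decrease without bound over the feasible region.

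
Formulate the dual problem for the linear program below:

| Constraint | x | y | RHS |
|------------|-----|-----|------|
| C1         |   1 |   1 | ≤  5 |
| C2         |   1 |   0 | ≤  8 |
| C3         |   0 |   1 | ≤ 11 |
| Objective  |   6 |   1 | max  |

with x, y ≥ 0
Minimize: z = 5y1 + 8y2 + 11y3

Subject to:
  C1: -y1 - y2 ≤ -6
  C2: -y1 - y3 ≤ -1
  y1, y2, y3 ≥ 0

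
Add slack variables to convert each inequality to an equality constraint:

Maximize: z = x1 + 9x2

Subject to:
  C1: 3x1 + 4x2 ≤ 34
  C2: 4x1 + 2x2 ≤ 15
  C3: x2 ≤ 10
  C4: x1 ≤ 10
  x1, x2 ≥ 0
max z = x1 + 9x2

s.t.
  3x1 + 4x2 + s1 = 34
  4x1 + 2x2 + s2 = 15
  x2 + s3 = 10
  x1 + s4 = 10
  x1, x2, s1, s2, s3, s4 ≥ 0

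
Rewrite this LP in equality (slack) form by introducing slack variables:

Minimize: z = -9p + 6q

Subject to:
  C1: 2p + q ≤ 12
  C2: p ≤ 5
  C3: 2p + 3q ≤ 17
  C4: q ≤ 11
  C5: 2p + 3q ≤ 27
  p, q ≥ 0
min z = -9p + 6q

s.t.
  2p + q + s1 = 12
  p + s2 = 5
  2p + 3q + s3 = 17
  q + s4 = 11
  2p + 3q + s5 = 27
  p, q, s1, s2, s3, s4, s5 ≥ 0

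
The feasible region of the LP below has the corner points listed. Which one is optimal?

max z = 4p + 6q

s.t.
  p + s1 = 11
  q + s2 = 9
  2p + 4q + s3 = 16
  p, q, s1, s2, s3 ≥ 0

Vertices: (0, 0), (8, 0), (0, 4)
Evaluating z = 4p + 6q at each vertex:
  (0, 0): z = 0
  (8, 0): z = 32
  (0, 4): z = 24

The largest value is z = 32, attained at (8, 0).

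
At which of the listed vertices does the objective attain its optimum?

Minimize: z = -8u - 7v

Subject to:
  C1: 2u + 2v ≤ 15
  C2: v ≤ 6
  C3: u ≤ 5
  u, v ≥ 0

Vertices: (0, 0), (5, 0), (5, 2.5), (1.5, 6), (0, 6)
(5, 2.5) with z = -57.5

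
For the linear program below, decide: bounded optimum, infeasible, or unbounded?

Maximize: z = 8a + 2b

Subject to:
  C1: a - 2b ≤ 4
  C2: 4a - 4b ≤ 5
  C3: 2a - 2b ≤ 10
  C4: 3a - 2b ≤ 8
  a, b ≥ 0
Feasible point: (0, 0) satisfies every constraint, so the LP is feasible.
Direction d = (0, 1): for each constraint row a, a·d ≤ 0 —
  (1)(0) + (-2)(1) = -2 ≤ 0
  (4)(0) + (-4)(1) = -4 ≤ 0
  (2)(0) + (-2)(1) = -2 ≤ 0
  (3)(0) + (-2)(1) = -2 ≤ 0
and d ≥ 0, so (0, 0) + t·d stays feasible for every t ≥ 0. Along this ray z = 8a + 2b changes by 2 per unit t, so z → +∞.

The LP is unbounded; z can be made arbitrarily large.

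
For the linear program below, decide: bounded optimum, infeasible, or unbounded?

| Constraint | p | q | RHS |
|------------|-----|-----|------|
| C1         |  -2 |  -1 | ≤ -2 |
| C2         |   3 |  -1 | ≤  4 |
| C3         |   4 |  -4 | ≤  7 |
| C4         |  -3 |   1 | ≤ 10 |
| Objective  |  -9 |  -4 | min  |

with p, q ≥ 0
Feasible point: (1, 0) satisfies every constraint, so the LP is feasible.
Direction d = (1, 3): for each constraint row a, a·d ≤ 0 —
  (-2)(1) + (-1)(3) = -5 ≤ 0
  (3)(1) + (-1)(3) = 0 ≤ 0
  (4)(1) + (-4)(3) = -8 ≤ 0
  (-3)(1) + (1)(3) = 0 ≤ 0
and d ≥ 0, so (1, 0) + t·d stays feasible for every t ≥ 0. Along this ray z = -9p - 4q changes by -21 per unit t, so z → −∞.

Unbounded — the objective can decrease without bound over the feasible region.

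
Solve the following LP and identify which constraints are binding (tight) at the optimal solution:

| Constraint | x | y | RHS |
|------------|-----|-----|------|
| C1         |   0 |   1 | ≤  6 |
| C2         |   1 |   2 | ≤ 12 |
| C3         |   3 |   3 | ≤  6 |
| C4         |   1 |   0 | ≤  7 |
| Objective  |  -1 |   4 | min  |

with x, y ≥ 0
Optimal: x = 2, y = 0
Slack at optimum:
  C1: slack = 6
  C2: slack = 10
  C3: slack = 0 (binding)
  C4: slack = 5
  x ≥ 0: x = 2
  y ≥ 0: y = 0 (binding)
Binding constraints: C3, y ≥ 0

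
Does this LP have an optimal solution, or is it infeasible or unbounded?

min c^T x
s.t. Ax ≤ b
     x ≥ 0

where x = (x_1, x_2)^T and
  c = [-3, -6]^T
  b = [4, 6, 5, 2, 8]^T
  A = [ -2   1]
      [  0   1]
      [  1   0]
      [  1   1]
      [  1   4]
The point (0, 2) satisfies every constraint, so the LP is feasible; the constraints give x_1 ≤ 5 and x_2 ≤ 6, which with x_1, x_2 ≥ 0 keep the feasible region inside a bounded box. A feasible, bounded LP attains a finite optimum at a vertex.

Bounded optimum: z* = -12 at (0, 2).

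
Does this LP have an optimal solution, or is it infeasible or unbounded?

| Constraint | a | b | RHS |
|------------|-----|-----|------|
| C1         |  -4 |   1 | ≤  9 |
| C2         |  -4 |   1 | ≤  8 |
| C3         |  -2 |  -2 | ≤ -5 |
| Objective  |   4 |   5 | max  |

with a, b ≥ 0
Feasible point: (0, 3) satisfies every constraint, so the LP is feasible.
Direction d = (1, 0): for each constraint row a, a·d ≤ 0 —
  (-4)(1) + (1)(0) = -4 ≤ 0
  (-4)(1) + (1)(0) = -4 ≤ 0
  (-2)(1) + (-2)(0) = -2 ≤ 0
and d ≥ 0, so (0, 3) + t·d stays feasible for every t ≥ 0. Along this ray z = 4a + 5b changes by 4 per unit t, so z → +∞.

Unbounded: there is a feasible ray along which z → +∞.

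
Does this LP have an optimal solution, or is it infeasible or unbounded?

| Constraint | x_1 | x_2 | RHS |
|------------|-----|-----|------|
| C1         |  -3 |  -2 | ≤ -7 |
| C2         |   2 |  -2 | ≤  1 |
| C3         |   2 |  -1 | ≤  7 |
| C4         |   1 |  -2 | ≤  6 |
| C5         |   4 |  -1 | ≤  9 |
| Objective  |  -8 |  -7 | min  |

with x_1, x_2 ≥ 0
Feasible point: (1, 2) satisfies every constraint, so the LP is feasible.
Direction d = (0, 1): for each constraint row a, a·d ≤ 0 —
  (-3)(0) + (-2)(1) = -2 ≤ 0
  (2)(0) + (-2)(1) = -2 ≤ 0
  (2)(0) + (-1)(1) = -1 ≤ 0
  (1)(0) + (-2)(1) = -2 ≤ 0
  (4)(0) + (-1)(1) = -1 ≤ 0
and d ≥ 0, so (1, 2) + t·d stays feasible for every t ≥ 0. Along this ray z = -8x_1 - 7x_2 changes by -7 per unit t, so z → −∞.

Unbounded — the objective can decrease without bound over the feasible region.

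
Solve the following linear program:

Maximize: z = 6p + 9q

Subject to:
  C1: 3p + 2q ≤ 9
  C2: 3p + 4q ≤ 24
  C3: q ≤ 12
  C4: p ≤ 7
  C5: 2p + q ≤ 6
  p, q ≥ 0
p = 0, q = 4.5, z = 40.5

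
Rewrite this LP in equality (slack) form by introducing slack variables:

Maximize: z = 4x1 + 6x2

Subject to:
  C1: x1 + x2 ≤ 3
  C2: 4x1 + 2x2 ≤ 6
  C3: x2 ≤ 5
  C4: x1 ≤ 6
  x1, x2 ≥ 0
max z = 4x1 + 6x2

s.t.
  x1 + x2 + s1 = 3
  4x1 + 2x2 + s2 = 6
  x2 + s3 = 5
  x1 + s4 = 6
  x1, x2, s1, s2, s3, s4 ≥ 0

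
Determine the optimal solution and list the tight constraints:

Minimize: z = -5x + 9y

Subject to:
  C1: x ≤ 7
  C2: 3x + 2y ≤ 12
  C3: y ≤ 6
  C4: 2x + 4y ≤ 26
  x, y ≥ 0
Optimal: x = 4, y = 0
Slack at optimum:
  C1: slack = 3
  C2: slack = 0 (binding)
  C3: slack = 6
  C4: slack = 18
  x ≥ 0: x = 4
  y ≥ 0: y = 0 (binding)
Binding constraints: C2, y ≥ 0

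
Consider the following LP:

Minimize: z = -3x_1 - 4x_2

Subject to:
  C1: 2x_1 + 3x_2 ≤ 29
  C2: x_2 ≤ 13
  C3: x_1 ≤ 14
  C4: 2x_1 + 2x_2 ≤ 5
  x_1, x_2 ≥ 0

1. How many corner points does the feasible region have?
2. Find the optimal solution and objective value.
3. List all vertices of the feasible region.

1. 3
2. x_1 = 0, x_2 = 2.5, z = -10
3. (0, 0), (2.5, 0), (0, 2.5)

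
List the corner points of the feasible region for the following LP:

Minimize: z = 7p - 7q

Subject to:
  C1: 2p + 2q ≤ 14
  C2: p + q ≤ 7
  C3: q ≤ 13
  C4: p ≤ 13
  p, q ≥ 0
Each vertex is the intersection of two constraint boundaries that also satisfies all remaining constraints:
  p = 0 and q = 0 → (0, 0)
  2p + 2q = 14 and q = 0 → (7, 0)
  2p + 2q = 14 and p = 0 → (0, 7)

Vertices: (0, 0), (7, 0), (0, 7)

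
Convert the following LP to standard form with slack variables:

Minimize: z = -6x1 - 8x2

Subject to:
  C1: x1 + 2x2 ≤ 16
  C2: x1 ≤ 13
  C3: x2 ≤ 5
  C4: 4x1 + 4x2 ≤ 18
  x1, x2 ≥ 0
min z = -6x1 - 8x2

s.t.
  x1 + 2x2 + s1 = 16
  x1 + s2 = 13
  x2 + s3 = 5
  4x1 + 4x2 + s4 = 18
  x1, x2, s1, s2, s3, s4 ≥ 0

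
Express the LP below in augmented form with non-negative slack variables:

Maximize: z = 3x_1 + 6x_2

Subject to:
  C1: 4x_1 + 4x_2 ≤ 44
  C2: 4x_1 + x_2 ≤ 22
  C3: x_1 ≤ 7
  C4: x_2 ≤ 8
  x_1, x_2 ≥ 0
max z = 3x_1 + 6x_2

s.t.
  4x_1 + 4x_2 + s1 = 44
  4x_1 + x_2 + s2 = 22
  x_1 + s3 = 7
  x_2 + s4 = 8
  x_1, x_2, s1, s2, s3, s4 ≥ 0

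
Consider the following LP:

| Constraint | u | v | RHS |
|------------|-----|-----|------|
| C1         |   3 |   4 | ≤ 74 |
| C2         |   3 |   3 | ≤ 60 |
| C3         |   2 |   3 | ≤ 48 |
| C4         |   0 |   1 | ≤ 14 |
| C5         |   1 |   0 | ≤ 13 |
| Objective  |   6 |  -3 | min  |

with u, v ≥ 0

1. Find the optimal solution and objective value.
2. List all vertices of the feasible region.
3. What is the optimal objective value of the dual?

1. u = 0, v = 14, z = -42
2. (0, 0), (13, 0), (13, 7), (12, 8), (3, 14), (0, 14)
3. -42 (by strong duality, equal to the primal optimum)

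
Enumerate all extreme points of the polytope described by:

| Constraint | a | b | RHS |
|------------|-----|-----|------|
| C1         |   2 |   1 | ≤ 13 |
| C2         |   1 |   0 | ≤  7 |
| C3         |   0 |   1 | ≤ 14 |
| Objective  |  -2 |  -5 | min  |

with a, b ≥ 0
Each vertex is the intersection of two constraint boundaries that also satisfies all remaining constraints:
  a = 0 and b = 0 → (0, 0)
  2a + b = 13 and b = 0 → (6.5, 0)
  2a + b = 13 and a = 0 → (0, 13)

Vertices: (0, 0), (6.5, 0), (0, 13)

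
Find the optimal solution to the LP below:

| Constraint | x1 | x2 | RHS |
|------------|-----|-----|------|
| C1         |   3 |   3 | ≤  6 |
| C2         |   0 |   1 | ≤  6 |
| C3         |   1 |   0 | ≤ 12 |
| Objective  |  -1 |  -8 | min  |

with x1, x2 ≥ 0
x1 = 0, x2 = 2, z = -16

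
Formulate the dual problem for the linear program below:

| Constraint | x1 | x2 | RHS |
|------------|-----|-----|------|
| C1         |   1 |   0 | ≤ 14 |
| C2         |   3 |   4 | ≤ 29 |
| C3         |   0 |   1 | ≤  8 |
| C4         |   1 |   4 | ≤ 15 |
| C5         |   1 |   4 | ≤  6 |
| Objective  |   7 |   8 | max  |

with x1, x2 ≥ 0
Minimize: z = 14y1 + 29y2 + 8y3 + 15y4 + 6y5

Subject to:
  C1: -y1 - 3y2 - y4 - y5 ≤ -7
  C2: -4y2 - y3 - 4y4 - 4y5 ≤ -8
  y1, y2, y3, y4, y5 ≥ 0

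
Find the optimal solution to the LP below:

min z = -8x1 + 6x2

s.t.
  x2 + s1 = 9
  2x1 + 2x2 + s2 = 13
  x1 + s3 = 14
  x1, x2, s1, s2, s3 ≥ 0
Each vertex is the intersection of two constraint boundaries that also satisfies all remaining constraints:
  x1 = 0 and x2 = 0 → (0, 0)
  2x1 + 2x2 = 13 and x2 = 0 → (6.5, 0)
  2x1 + 2x2 = 13 and x1 = 0 → (0, 6.5)

Evaluating z = -8x1 + 6x2 at each vertex:
  (0, 0): z = 0
  (6.5, 0): z = -52
  (0, 6.5): z = 39

The minimum is at (6.5, 0) with z = -52.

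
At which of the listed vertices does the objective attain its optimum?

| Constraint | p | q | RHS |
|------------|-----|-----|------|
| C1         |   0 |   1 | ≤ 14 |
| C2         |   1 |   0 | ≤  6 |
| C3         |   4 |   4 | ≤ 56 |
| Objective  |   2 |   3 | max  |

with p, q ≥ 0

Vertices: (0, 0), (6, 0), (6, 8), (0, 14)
Evaluating z = 2p + 3q at each vertex:
  (0, 0): z = 0
  (6, 0): z = 12
  (6, 8): z = 36
  (0, 14): z = 42

The largest value is z = 42, attained at (0, 14).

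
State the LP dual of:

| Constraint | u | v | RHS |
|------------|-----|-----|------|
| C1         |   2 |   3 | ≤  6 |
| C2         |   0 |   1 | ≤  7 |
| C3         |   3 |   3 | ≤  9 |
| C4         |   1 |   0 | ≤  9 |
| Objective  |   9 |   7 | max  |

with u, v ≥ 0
Minimize: z = 6y1 + 7y2 + 9y3 + 9y4

Subject to:
  C1: -2y1 - 3y3 - y4 ≤ -9
  C2: -3y1 - y2 - 3y3 ≤ -7
  y1, y2, y3, y4 ≥ 0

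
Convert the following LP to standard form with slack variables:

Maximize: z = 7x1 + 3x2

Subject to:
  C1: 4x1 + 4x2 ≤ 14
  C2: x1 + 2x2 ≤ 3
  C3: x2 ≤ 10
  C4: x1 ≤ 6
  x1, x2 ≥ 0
max z = 7x1 + 3x2

s.t.
  4x1 + 4x2 + s1 = 14
  x1 + 2x2 + s2 = 3
  x2 + s3 = 10
  x1 + s4 = 6
  x1, x2, s1, s2, s3, s4 ≥ 0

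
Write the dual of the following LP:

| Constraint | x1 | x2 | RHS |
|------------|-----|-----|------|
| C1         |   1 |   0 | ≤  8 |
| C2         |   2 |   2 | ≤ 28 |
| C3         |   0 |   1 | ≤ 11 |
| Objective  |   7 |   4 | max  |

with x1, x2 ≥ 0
Minimize: z = 8y1 + 28y2 + 11y3

Subject to:
  C1: -y1 - 2y2 ≤ -7
  C2: -2y2 - y3 ≤ -4
  y1, y2, y3 ≥ 0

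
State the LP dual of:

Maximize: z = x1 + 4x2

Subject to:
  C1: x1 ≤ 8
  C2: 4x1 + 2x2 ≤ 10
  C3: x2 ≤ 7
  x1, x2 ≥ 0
Minimize: z = 8y1 + 10y2 + 7y3

Subject to:
  C1: -y1 - 4y2 ≤ -1
  C2: -2y2 - y3 ≤ -4
  y1, y2, y3 ≥ 0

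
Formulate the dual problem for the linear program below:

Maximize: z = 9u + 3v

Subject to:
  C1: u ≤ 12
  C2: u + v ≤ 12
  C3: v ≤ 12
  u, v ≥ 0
Minimize: z = 12y1 + 12y2 + 12y3

Subject to:
  C1: -y1 - y2 ≤ -9
  C2: -y2 - y3 ≤ -3
  y1, y2, y3 ≥ 0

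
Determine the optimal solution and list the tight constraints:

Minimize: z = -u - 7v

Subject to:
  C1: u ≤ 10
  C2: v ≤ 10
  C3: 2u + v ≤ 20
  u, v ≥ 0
Optimal: u = 5, v = 10
Slack at optimum:
  C1: slack = 5
  C2: slack = 0 (binding)
  C3: slack = 0 (binding)
  u ≥ 0: u = 5
  v ≥ 0: v = 10
Binding constraints: C2, C3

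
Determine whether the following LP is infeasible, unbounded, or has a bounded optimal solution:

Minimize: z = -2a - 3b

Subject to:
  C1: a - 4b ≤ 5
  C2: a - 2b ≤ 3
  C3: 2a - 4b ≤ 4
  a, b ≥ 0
Feasible point: (0, 0) satisfies every constraint, so the LP is feasible.
Direction d = (0, 1): for each constraint row a, a·d ≤ 0 —
  (1)(0) + (-4)(1) = -4 ≤ 0
  (1)(0) + (-2)(1) = -2 ≤ 0
  (2)(0) + (-4)(1) = -4 ≤ 0
and d ≥ 0, so (0, 0) + t·d stays feasible for every t ≥ 0. Along this ray z = -2a - 3b changes by -3 per unit t, so z → −∞.

The LP is unbounded; z can be made arbitrarily small.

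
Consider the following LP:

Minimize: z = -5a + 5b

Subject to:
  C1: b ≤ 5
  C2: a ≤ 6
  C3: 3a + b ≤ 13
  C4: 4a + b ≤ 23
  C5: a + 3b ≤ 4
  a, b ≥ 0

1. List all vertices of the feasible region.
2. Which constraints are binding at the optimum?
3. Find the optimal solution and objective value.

1. (0, 0), (4, 0), (0, 1.333)
2. C5, b ≥ 0
3. a = 4, b = 0, z = -20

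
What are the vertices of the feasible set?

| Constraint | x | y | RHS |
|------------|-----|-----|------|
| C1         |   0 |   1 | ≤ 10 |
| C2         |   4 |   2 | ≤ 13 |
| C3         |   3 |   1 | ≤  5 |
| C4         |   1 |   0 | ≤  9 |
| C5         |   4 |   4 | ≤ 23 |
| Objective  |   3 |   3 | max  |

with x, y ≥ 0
Each vertex is the intersection of two constraint boundaries that also satisfies all remaining constraints:
  x = 0 and y = 0 → (0, 0)
  3x + y = 5 and y = 0 → (1.667, 0)
  3x + y = 5 and x = 0 → (0, 5)

Vertices: (0, 0), (1.667, 0), (0, 5)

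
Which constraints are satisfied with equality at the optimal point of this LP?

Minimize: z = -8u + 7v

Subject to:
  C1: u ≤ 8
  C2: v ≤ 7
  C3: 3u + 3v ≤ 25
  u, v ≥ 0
Optimal: u = 8, v = 0
Slack at optimum:
  C1: slack = 0 (binding)
  C2: slack = 7
  C3: slack = 1
  u ≥ 0: u = 8
  v ≥ 0: v = 0 (binding)
Binding constraints: C1, v ≥ 0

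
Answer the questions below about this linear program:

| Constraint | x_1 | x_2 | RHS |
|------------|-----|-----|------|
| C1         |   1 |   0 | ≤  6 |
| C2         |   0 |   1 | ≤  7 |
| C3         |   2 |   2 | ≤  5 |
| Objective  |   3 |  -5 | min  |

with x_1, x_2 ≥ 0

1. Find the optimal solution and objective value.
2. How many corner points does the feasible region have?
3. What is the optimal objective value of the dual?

1. x_1 = 0, x_2 = 2.5, z = -12.5
2. 3
3. -12.5 (by strong duality, equal to the primal optimum)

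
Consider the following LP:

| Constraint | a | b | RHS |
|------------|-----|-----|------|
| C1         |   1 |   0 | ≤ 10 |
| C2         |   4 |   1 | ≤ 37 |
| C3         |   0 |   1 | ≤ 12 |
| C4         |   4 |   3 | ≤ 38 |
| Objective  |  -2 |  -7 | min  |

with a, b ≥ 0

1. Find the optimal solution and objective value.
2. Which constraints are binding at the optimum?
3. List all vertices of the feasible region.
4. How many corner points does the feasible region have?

1. a = 0.5, b = 12, z = -85
2. C3, C4
3. (0, 0), (9.25, 0), (9.125, 0.5), (0.5, 12), (0, 12)
4. 5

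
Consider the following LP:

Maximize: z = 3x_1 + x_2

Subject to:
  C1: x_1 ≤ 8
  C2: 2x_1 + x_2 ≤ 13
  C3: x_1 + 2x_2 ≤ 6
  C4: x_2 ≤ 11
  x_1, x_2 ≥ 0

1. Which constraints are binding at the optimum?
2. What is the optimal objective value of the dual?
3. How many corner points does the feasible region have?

1. C3, x_2 ≥ 0
2. 18 (by strong duality, equal to the primal optimum)
3. 3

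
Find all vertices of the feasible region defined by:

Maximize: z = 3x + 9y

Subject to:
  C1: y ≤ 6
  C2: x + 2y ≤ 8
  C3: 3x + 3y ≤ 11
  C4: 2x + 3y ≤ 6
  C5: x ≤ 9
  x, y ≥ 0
Each vertex is the intersection of two constraint boundaries that also satisfies all remaining constraints:
  x = 0 and y = 0 → (0, 0)
  2x + 3y = 6 and y = 0 → (3, 0)
  2x + 3y = 6 and x = 0 → (0, 2)

Vertices: (0, 0), (3, 0), (0, 2)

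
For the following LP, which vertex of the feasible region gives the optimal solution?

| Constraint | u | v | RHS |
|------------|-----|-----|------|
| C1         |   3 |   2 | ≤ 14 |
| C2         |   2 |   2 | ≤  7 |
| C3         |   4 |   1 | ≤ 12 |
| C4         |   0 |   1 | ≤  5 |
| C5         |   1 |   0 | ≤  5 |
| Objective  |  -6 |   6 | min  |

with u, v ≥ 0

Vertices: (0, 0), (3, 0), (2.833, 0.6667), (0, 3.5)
(3, 0) with z = -18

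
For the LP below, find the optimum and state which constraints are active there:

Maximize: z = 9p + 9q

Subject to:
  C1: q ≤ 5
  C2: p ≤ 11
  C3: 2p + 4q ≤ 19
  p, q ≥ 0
Optimal: p = 9.5, q = 0
Slack at optimum:
  C1: slack = 5
  C2: slack = 1.5
  C3: slack = 0 (binding)
  p ≥ 0: p = 9.5
  q ≥ 0: q = 0 (binding)
Binding constraints: C3, q ≥ 0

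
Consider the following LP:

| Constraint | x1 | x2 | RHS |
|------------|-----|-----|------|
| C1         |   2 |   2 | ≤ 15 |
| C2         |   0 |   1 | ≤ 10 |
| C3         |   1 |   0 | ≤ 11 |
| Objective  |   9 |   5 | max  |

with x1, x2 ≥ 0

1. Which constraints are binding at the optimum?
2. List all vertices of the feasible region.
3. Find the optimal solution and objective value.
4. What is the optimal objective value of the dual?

1. C1, x2 ≥ 0
2. (0, 0), (7.5, 0), (0, 7.5)
3. x1 = 7.5, x2 = 0, z = 67.5
4. 67.5 (by strong duality, equal to the primal optimum)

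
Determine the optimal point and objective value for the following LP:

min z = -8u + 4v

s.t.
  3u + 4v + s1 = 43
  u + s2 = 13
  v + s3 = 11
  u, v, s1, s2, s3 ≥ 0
u = 13, v = 0, z = -104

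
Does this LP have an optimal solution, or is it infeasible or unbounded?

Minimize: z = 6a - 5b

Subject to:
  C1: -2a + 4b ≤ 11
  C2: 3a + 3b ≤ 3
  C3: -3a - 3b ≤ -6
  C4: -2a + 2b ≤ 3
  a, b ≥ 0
C2 requires 3a + 3b ≤ 3, while C3 (-3a - 3b ≤ -6) is equivalent to 3a + 3b ≥ 6. Together they would need 6 ≤ 3a + 3b ≤ 3, which is impossible since 6 > 3. No point satisfies all constraints.

Infeasible — the constraint set is empty.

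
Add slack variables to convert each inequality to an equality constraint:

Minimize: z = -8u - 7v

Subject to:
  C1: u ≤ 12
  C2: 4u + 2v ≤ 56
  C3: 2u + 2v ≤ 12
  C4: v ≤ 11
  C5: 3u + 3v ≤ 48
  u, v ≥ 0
min z = -8u - 7v

s.t.
  u + s1 = 12
  4u + 2v + s2 = 56
  2u + 2v + s3 = 12
  v + s4 = 11
  3u + 3v + s5 = 48
  u, v, s1, s2, s3, s4, s5 ≥ 0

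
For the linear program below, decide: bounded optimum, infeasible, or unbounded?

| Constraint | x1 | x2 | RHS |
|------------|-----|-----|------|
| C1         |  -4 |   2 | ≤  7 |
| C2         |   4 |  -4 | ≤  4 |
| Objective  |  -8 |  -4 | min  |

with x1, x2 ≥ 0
Feasible point: (0, 0) satisfies every constraint, so the LP is feasible.
Direction d = (1, 1): for each constraint row a, a·d ≤ 0 —
  (-4)(1) + (2)(1) = -2 ≤ 0
  (4)(1) + (-4)(1) = 0 ≤ 0
and d ≥ 0, so (0, 0) + t·d stays feasible for every t ≥ 0. Along this ray z = -8x1 - 4x2 changes by -12 per unit t, so z → −∞.

The LP is unbounded; z can be made arbitrarily small.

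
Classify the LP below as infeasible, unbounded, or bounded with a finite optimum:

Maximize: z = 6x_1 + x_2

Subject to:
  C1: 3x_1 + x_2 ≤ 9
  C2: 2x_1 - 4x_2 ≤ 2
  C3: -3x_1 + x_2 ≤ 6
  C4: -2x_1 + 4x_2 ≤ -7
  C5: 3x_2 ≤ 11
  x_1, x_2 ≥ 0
C2 requires 2x_1 - 4x_2 ≤ 2, while C4 (-2x_1 + 4x_2 ≤ -7) is equivalent to 2x_1 - 4x_2 ≥ 7. Together they would need 7 ≤ 2x_1 - 4x_2 ≤ 2, which is impossible since 7 > 2. No point satisfies all constraints.

Infeasible: no point satisfies all constraints simultaneously.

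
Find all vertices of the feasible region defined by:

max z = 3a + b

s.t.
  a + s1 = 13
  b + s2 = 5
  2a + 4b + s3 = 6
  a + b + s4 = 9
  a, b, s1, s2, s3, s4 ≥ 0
Each vertex is the intersection of two constraint boundaries that also satisfies all remaining constraints:
  a = 0 and b = 0 → (0, 0)
  2a + 4b = 6 and b = 0 → (3, 0)
  2a + 4b = 6 and a = 0 → (0, 1.5)

Vertices: (0, 0), (3, 0), (0, 1.5)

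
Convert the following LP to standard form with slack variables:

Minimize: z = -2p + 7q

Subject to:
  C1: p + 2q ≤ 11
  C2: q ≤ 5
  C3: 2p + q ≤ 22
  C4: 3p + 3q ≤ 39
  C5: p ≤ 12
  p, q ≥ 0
min z = -2p + 7q

s.t.
  p + 2q + s1 = 11
  q + s2 = 5
  2p + q + s3 = 22
  3p + 3q + s4 = 39
  p + s5 = 12
  p, q, s1, s2, s3, s4, s5 ≥ 0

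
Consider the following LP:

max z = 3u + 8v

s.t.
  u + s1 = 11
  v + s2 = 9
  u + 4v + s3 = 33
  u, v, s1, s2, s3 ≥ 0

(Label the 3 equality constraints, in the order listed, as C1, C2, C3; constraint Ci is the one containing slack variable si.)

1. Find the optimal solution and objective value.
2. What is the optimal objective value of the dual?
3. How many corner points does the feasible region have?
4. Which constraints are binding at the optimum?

1. u = 11, v = 5.5, z = 77
2. 77 (by strong duality, equal to the primal optimum)
3. 4
4. C1, C3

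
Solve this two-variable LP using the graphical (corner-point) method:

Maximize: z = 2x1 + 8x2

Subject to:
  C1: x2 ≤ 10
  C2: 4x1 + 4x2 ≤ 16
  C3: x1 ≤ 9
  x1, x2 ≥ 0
x1 = 0, x2 = 4, z = 32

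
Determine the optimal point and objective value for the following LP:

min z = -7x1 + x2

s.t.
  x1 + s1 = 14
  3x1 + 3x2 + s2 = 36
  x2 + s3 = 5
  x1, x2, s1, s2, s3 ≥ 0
x1 = 12, x2 = 0, z = -84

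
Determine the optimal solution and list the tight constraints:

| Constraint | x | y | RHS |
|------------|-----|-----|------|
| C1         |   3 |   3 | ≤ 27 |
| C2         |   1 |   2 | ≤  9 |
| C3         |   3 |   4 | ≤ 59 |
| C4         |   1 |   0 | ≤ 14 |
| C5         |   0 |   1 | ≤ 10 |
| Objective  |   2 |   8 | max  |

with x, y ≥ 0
Optimal: x = 0, y = 4.5
Slack at optimum:
  C1: slack = 13.5
  C2: slack = 0 (binding)
  C3: slack = 41
  C4: slack = 14
  C5: slack = 5.5
  x ≥ 0: x = 0 (binding)
  y ≥ 0: y = 4.5
Binding constraints: C2, x ≥ 0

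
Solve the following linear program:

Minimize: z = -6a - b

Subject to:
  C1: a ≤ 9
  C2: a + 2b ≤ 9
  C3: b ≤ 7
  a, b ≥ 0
Each vertex is the intersection of two constraint boundaries that also satisfies all remaining constraints:
  a = 0 and b = 0 → (0, 0)
  a = 9 and a + 2b = 9 → (9, 0)
  a + 2b = 9 and a = 0 → (0, 4.5)

Evaluating z = -6a - b at each vertex:
  (0, 0): z = 0
  (9, 0): z = -54
  (0, 4.5): z = -4.5

The minimum is at (9, 0) with z = -54.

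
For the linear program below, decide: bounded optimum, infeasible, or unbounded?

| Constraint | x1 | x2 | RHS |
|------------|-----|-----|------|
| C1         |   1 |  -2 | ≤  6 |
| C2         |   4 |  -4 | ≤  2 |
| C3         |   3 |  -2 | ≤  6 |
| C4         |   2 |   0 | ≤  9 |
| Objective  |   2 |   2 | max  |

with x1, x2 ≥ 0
Feasible point: (0, 0) satisfies every constraint, so the LP is feasible.
Direction d = (0, 1): for each constraint row a, a·d ≤ 0 —
  (1)(0) + (-2)(1) = -2 ≤ 0
  (4)(0) + (-4)(1) = -4 ≤ 0
  (3)(0) + (-2)(1) = -2 ≤ 0
  (2)(0) + (0)(1) = 0 ≤ 0
and d ≥ 0, so (0, 0) + t·d stays feasible for every t ≥ 0. Along this ray z = 2x1 + 2x2 changes by 2 per unit t, so z → +∞.

Unbounded — the objective can increase without bound over the feasible region.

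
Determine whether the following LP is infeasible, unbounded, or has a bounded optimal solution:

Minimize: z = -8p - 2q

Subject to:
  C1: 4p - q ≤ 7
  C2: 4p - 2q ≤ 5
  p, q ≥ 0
Feasible point: (0, 0) satisfies every constraint, so the LP is feasible.
Direction d = (0, 1): for each constraint row a, a·d ≤ 0 —
  (4)(0) + (-1)(1) = -1 ≤ 0
  (4)(0) + (-2)(1) = -2 ≤ 0
and d ≥ 0, so (0, 0) + t·d stays feasible for every t ≥ 0. Along this ray z = -8p - 2q changes by -2 per unit t, so z → −∞.

Unbounded — the objective can decrease without bound over the feasible region.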